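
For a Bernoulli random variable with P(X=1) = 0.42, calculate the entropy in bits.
0.9815 bits

The binary entropy function is:
H(p) = -p log(p) - (1-p) log(1-p)

H(0.42) = -0.42 × log_2(0.42) - 0.58 × log_2(0.58)
H(0.42) = 0.9815 bits

Note: Binary entropy is maximized at p=0.5 (H=1 bit) and minimized at p=0 or p=1 (H=0).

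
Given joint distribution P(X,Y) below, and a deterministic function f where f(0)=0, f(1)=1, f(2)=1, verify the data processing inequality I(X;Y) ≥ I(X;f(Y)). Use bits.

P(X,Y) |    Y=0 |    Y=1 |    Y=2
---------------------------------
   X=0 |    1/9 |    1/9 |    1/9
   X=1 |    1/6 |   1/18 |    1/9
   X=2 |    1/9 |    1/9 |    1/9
I(X;Y) = 0.0285, I(X;f(Y)) = 0.0185, inequality holds: 0.0285 ≥ 0.0185

Data Processing Inequality: For any Markov chain X → Y → Z, we have I(X;Y) ≥ I(X;Z).

Here Z = f(Y) is a deterministic function of Y, forming X → Y → Z.

Original I(X;Y) = 0.0285 bits

After applying f:
P(X,Z) where Z=f(Y):
- P(X,Z=0) = P(X,Y=0)
- P(X,Z=1) = P(X,Y=1) + P(X,Y=2)

I(X;Z) = I(X;f(Y)) = 0.0185 bits

Verification: 0.0285 ≥ 0.0185 ✓

Information cannot be created by processing; the function f can only lose information about X.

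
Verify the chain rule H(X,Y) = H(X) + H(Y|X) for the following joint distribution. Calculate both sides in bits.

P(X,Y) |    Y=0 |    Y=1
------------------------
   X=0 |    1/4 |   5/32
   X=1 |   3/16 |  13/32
H(X,Y) = 1.8992, H(X) = 0.9745, H(Y|X) = 0.9247 (all in bits)

Chain rule: H(X,Y) = H(X) + H(Y|X)

Left side — joint entropy directly:
H(X,Y) = -Σ p(x,y) log p(x,y) = 1.8992 bits

Right side — compute H(Y|X) from the conditional distributions:
P(X) = (13/32, 19/32), so H(X) = 0.9745 bits
H(Y|X) = Σ_x P(X=x) · H(Y|X=x):
  P(Y|X=0) = (8/13, 5/13), H(Y|X=0) = 0.9612, weight P(X=0) = 13/32
  P(Y|X=1) = (6/19, 13/19), H(Y|X=1) = 0.8997, weight P(X=1) = 19/32
H(Y|X) = 0.9247 bits

H(X) + H(Y|X) = 0.9745 + 0.9247 = 1.8992 bits

Both sides equal 1.8992 bits. ✓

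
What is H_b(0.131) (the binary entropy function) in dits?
0.1686 dits

The binary entropy function is:
H(p) = -p log(p) - (1-p) log(1-p)

H(0.131) = -0.131 × log_10(0.131) - 0.869 × log_10(0.869)
H(0.131) = 0.1686 dits

Note: Binary entropy is maximized at p=0.5 (H=1 bit) and minimized at p=0 or p=1 (H=0).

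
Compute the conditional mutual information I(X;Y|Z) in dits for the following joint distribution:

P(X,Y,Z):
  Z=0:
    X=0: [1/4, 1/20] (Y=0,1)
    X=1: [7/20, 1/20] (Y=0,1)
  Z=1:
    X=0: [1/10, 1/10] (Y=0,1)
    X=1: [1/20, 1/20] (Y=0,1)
0.0005 dits

Conditional mutual information: I(X;Y|Z) = H(X|Z) + H(Y|Z) - H(X,Y|Z)

H(Z) = 0.2653
H(X,Z) = 0.5558 → H(X|Z) = 0.2905
H(Y,Z) = 0.4803 → H(Y|Z) = 0.2150
H(X,Y,Z) = 0.7703 → H(X,Y|Z) = 0.5050

I(X;Y|Z) = 0.2905 + 0.2150 - 0.5050 = 0.0005 dits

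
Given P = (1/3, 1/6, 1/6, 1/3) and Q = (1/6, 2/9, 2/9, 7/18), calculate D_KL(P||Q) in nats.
0.0838 nats

KL divergence: D_KL(P||Q) = Σ p(x) log(p(x)/q(x))

Computing term by term:
  x=0: 1/3 × log_e[(1/3)/(1/6)] = 1/3 × 0.6931 = 0.2310
  x=1: 1/6 × log_e[(1/6)/(2/9)] = 1/6 × -0.2877 = -0.0479
  x=2: 1/6 × log_e[(1/6)/(2/9)] = 1/6 × -0.2877 = -0.0479
  x=3: 1/3 × log_e[(1/3)/(7/18)] = 1/3 × -0.1542 = -0.0514

D_KL(P||Q) = 0.0838 nats

Note: KL divergence is always non-negative and equals 0 iff P = Q.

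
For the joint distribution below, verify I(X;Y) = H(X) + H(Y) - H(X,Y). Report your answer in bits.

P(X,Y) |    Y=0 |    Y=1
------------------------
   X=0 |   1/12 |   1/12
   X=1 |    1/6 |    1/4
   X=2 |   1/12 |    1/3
I(X;Y) = 0.0463 bits

Mutual information has multiple equivalent forms:
- I(X;Y) = H(X) - H(X|Y)
- I(X;Y) = H(Y) - H(Y|X)
- I(X;Y) = H(X) + H(Y) - H(X,Y)

Computing all quantities:
H(X) = 1.4834, H(Y) = 0.9183, H(X,Y) = 2.3554
H(X|Y) = 1.4371, H(Y|X) = 0.8720

Verification:
H(X) - H(X|Y) = 1.4834 - 1.4371 = 0.0463
H(Y) - H(Y|X) = 0.9183 - 0.8720 = 0.0463
H(X) + H(Y) - H(X,Y) = 1.4834 + 0.9183 - 2.3554 = 0.0463

All forms give I(X;Y) = 0.0463 bits. ✓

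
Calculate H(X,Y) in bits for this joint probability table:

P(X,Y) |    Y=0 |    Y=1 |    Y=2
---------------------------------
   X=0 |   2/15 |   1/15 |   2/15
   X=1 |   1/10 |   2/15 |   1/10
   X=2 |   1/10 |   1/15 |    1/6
3.1111 bits

Joint entropy is H(X,Y) = -Σ_{x,y} p(x,y) log p(x,y).

Summing over all non-zero entries:
H(X,Y) = -[2/15·log_2(2/15) + 1/15·log_2(1/15) + 2/15·log_2(2/15) + 1/10·log_2(1/10) + 2/15·log_2(2/15) + 1/10·log_2(1/10) + 1/10·log_2(1/10) + 1/15·log_2(1/15) + 1/6·log_2(1/6)]
H(X,Y) = 3.1111 bits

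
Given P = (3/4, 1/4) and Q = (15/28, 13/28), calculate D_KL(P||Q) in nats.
0.0976 nats

KL divergence: D_KL(P||Q) = Σ p(x) log(p(x)/q(x))

Computing term by term:
  x=0: 3/4 × log_e[(3/4)/(15/28)] = 3/4 × 0.3365 = 0.2524
  x=1: 1/4 × log_e[(1/4)/(13/28)] = 1/4 × -0.6190 = -0.1548

D_KL(P||Q) = 0.0976 nats

Note: KL divergence is always non-negative and equals 0 iff P = Q.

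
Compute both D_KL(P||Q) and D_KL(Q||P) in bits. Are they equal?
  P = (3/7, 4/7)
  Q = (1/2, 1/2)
D_KL(P||Q) = 0.0148, D_KL(Q||P) = 0.0149

KL divergence is not symmetric: D_KL(P||Q) ≠ D_KL(Q||P) in general.

D_KL(P||Q) = 0.0148 bits
D_KL(Q||P) = 0.0149 bits

No, they are not equal!

This asymmetry is why KL divergence is not a true distance metric.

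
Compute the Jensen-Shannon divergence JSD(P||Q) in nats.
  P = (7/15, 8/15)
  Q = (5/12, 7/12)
0.0013 nats

Jensen-Shannon divergence is:
JSD(P||Q) = 0.5 × D_KL(P||M) + 0.5 × D_KL(Q||M)
where M = 0.5 × (P + Q) is the mixture distribution.

M = 0.5 × (7/15, 8/15) + 0.5 × (5/12, 7/12) = (0.441667, 0.558333)

D_KL(P||M) = 0.0013 nats
D_KL(Q||M) = 0.0013 nats

JSD(P||Q) = 0.5 × 0.0013 + 0.5 × 0.0013 = 0.0013 nats

Unlike KL divergence, JSD is symmetric and bounded: 0 ≤ JSD ≤ log(2).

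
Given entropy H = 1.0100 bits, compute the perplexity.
2.0139

Perplexity is 2^H (or exp(H) for natural log).

H = 1.0100 bits
Perplexity = 2^1.0100 = 2.0139

Interpretation: The model's uncertainty is equivalent to choosing uniformly among 2.0 options.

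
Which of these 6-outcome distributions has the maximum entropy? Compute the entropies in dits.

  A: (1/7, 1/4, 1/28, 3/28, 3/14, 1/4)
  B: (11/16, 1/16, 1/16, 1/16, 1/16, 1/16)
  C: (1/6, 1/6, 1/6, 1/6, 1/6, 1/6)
C

For a discrete distribution over n outcomes, entropy is maximized by the uniform distribution.

Computing entropies:
H(A) = 0.7207 dits
H(B) = 0.4882 dits
H(C) = 0.7782 dits

The uniform distribution (where all probabilities equal 1/6) achieves the maximum entropy of log_10(6) = 0.7782 dits.

Distribution C has the highest entropy.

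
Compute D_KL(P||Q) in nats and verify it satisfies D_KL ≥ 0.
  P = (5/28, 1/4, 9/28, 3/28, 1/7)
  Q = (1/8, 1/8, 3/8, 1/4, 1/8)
0.1157 nats

KL divergence satisfies the Gibbs inequality: D_KL(P||Q) ≥ 0 for all distributions P, Q.

D_KL(P||Q) = Σ p(x) log(p(x)/q(x))
Term by term:
  x=0: 5/28 × log_e[(5/28)/(1/8)] = 0.0637
  x=1: 1/4 × log_e[(1/4)/(1/8)] = 0.1733
  x=2: 9/28 × log_e[(9/28)/(3/8)] = -0.0495
  x=3: 3/28 × log_e[(3/28)/(1/4)] = -0.0908
  x=4: 1/7 × log_e[(1/7)/(1/8)] = 0.0191
D_KL(P||Q) = 0.1157 nats

D_KL(P||Q) = 0.1157 ≥ 0 ✓

This non-negativity is a fundamental property: relative entropy cannot be negative because it measures how different Q is from P.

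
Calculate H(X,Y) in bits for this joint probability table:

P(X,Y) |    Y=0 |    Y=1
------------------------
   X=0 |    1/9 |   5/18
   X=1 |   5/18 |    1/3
1.9072 bits

Joint entropy is H(X,Y) = -Σ_{x,y} p(x,y) log p(x,y).

Summing over all non-zero entries:
H(X,Y) = -[1/9·log_2(1/9) + 5/18·log_2(5/18) + 5/18·log_2(5/18) + 1/3·log_2(1/3)]
H(X,Y) = 1.9072 bits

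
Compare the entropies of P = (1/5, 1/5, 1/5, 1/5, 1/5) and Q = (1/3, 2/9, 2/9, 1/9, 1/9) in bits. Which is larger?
P

Computing entropies in bits:
H(P) = 2.3219
H(Q) = 2.1972

Distribution P has higher entropy.

Intuition: The distribution closer to uniform (more spread out) has higher entropy.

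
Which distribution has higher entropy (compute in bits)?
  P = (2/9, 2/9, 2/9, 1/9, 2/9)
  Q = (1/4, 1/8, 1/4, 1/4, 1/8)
P

Computing entropies in bits:
H(P) = 2.2810
H(Q) = 2.2500

Distribution P has higher entropy.

Intuition: The distribution closer to uniform (more spread out) has higher entropy.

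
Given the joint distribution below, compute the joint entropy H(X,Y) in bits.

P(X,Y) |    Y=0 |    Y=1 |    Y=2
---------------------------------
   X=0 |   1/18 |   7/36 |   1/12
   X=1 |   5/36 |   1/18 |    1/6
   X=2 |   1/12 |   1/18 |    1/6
3.0091 bits

Joint entropy is H(X,Y) = -Σ_{x,y} p(x,y) log p(x,y).

Summing over all non-zero entries:
H(X,Y) = -[1/18·log_2(1/18) + 7/36·log_2(7/36) + 1/12·log_2(1/12) + 5/36·log_2(5/36) + 1/18·log_2(1/18) + 1/6·log_2(1/6) + 1/12·log_2(1/12) + 1/18·log_2(1/18) + 1/6·log_2(1/6)]
H(X,Y) = 3.0091 bits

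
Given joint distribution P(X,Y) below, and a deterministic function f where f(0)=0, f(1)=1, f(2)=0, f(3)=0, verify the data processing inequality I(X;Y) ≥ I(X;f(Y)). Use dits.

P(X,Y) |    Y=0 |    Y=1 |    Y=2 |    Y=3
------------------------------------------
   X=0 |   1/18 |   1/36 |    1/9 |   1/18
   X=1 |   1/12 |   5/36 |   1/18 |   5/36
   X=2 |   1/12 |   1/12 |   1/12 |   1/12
I(X;Y) = 0.0224, I(X;f(Y)) = 0.0098, inequality holds: 0.0224 ≥ 0.0098

Data Processing Inequality: For any Markov chain X → Y → Z, we have I(X;Y) ≥ I(X;Z).

Here Z = f(Y) is a deterministic function of Y, forming X → Y → Z.

Original I(X;Y) = 0.0224 dits

After applying f:
P(X,Z) where Z=f(Y):
- P(X,Z=0) = P(X,Y=0) + P(X,Y=2) + P(X,Y=3)
- P(X,Z=1) = P(X,Y=1)

I(X;Z) = I(X;f(Y)) = 0.0098 dits

Verification: 0.0224 ≥ 0.0098 ✓

Information cannot be created by processing; the function f can only lose information about X.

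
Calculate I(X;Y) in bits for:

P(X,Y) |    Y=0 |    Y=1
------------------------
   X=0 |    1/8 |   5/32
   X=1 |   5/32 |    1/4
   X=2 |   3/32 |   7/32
0.0098 bits

Mutual information: I(X;Y) = H(X) + H(Y) - H(X,Y)

Marginals:
P(X) = (9/32, 13/32, 5/16), H(X) = 1.5671 bits
P(Y) = (3/8, 5/8), H(Y) = 0.9544 bits

Joint entropy: H(X,Y) = 2.5117 bits

I(X;Y) = 1.5671 + 0.9544 - 2.5117 = 0.0098 bits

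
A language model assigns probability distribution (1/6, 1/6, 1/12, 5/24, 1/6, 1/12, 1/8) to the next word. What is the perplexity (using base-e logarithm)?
6.6642

Perplexity is e^H (or exp(H) for natural log).

First, H = -Σ p log p = 1.8968 nats
Perplexity = e^1.8968 = 6.6642

Interpretation: The model's uncertainty is equivalent to choosing uniformly among 6.7 options.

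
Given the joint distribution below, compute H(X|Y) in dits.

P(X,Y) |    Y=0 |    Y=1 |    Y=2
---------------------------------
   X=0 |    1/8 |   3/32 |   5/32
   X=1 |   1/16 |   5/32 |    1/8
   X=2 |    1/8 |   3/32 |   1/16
0.4572 dits

Using the chain rule: H(X|Y) = H(X,Y) - H(Y)

First, compute H(X,Y) = 0.9339 dits

Marginal P(Y) = (5/16, 11/32, 11/32)
H(Y) = 0.4767 dits

H(X|Y) = H(X,Y) - H(Y) = 0.9339 - 0.4767 = 0.4572 dits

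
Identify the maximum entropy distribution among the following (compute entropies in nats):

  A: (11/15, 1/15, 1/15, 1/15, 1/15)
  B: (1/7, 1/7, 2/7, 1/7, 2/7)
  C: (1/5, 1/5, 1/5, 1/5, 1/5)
C

For a discrete distribution over n outcomes, entropy is maximized by the uniform distribution.

Computing entropies:
H(A) = 0.9496 nats
H(B) = 1.5498 nats
H(C) = 1.6094 nats

The uniform distribution (where all probabilities equal 1/5) achieves the maximum entropy of log_e(5) = 1.6094 nats.

Distribution C has the highest entropy.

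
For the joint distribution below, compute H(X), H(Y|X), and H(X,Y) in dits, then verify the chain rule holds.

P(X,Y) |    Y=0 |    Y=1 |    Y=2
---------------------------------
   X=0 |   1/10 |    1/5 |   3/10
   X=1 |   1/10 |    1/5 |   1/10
H(X,Y) = 0.7365, H(X) = 0.2923, H(Y|X) = 0.4442 (all in dits)

Chain rule: H(X,Y) = H(X) + H(Y|X)

Left side — joint entropy directly:
H(X,Y) = -Σ p(x,y) log p(x,y) = 0.7365 dits

Right side — compute H(Y|X) from the conditional distributions:
P(X) = (3/5, 2/5), so H(X) = 0.2923 dits
H(Y|X) = Σ_x P(X=x) · H(Y|X=x):
  P(Y|X=0) = (1/6, 1/3, 1/2), H(Y|X=0) = 0.4392, weight P(X=0) = 3/5
  P(Y|X=1) = (1/4, 1/2, 1/4), H(Y|X=1) = 0.4515, weight P(X=1) = 2/5
H(Y|X) = 0.4442 dits

H(X) + H(Y|X) = 0.2923 + 0.4442 = 0.7365 dits

Both sides equal 0.7365 dits. ✓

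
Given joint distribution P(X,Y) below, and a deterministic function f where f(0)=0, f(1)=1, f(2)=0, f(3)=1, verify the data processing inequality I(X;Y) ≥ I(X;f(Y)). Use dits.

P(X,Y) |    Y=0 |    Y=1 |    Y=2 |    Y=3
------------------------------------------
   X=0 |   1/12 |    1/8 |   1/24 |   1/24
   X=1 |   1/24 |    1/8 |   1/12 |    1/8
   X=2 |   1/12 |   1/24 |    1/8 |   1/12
I(X;Y) = 0.0326, I(X;f(Y)) = 0.0136, inequality holds: 0.0326 ≥ 0.0136

Data Processing Inequality: For any Markov chain X → Y → Z, we have I(X;Y) ≥ I(X;Z).

Here Z = f(Y) is a deterministic function of Y, forming X → Y → Z.

Original I(X;Y) = 0.0326 dits

After applying f:
P(X,Z) where Z=f(Y):
- P(X,Z=0) = P(X,Y=0) + P(X,Y=2)
- P(X,Z=1) = P(X,Y=1) + P(X,Y=3)

I(X;Z) = I(X;f(Y)) = 0.0136 dits

Verification: 0.0326 ≥ 0.0136 ✓

Information cannot be created by processing; the function f can only lose information about X.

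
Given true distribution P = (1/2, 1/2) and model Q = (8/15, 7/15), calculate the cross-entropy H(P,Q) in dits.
0.3020 dits

Cross-entropy: H(P,Q) = -Σ p(x) log q(x)

Alternatively: H(P,Q) = H(P) + D_KL(P||Q)
H(P) = 0.3010 dits
D_KL(P||Q) = 0.0010 dits

H(P,Q) = 0.3010 + 0.0010 = 0.3020 dits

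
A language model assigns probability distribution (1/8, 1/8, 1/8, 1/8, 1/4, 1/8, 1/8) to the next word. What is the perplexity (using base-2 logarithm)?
6.7272

Perplexity is 2^H (or exp(H) for natural log).

First, H = -Σ p log p = 2.7500 bits
Perplexity = 2^2.7500 = 6.7272

Interpretation: The model's uncertainty is equivalent to choosing uniformly among 6.7 options.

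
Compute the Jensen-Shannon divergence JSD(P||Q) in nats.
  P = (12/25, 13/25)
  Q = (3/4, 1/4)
0.0391 nats

Jensen-Shannon divergence is:
JSD(P||Q) = 0.5 × D_KL(P||M) + 0.5 × D_KL(Q||M)
where M = 0.5 × (P + Q) is the mixture distribution.

M = 0.5 × (12/25, 13/25) + 0.5 × (3/4, 1/4) = (0.615, 0.385)

D_KL(P||M) = 0.0373 nats
D_KL(Q||M) = 0.0409 nats

JSD(P||Q) = 0.5 × 0.0373 + 0.5 × 0.0409 = 0.0391 nats

Unlike KL divergence, JSD is symmetric and bounded: 0 ≤ JSD ≤ log(2).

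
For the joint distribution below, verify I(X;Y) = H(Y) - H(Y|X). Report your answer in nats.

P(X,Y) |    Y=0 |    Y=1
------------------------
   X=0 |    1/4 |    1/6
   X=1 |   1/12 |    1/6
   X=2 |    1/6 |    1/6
I(X;Y) = 0.0225 nats

Mutual information has multiple equivalent forms:
- I(X;Y) = H(X) - H(X|Y)
- I(X;Y) = H(Y) - H(Y|X)
- I(X;Y) = H(X) + H(Y) - H(X,Y)

Computing all quantities:
H(X) = 1.0776, H(Y) = 0.6931, H(X,Y) = 1.7482
H(X|Y) = 1.0550, H(Y|X) = 0.6706

Verification:
H(X) - H(X|Y) = 1.0776 - 1.0550 = 0.0225
H(Y) - H(Y|X) = 0.6931 - 0.6706 = 0.0225
H(X) + H(Y) - H(X,Y) = 1.0776 + 0.6931 - 1.7482 = 0.0225

All forms give I(X;Y) = 0.0225 nats. ✓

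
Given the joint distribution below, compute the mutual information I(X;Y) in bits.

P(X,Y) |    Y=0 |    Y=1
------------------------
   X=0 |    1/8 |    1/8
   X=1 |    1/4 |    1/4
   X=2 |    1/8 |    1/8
0.0000 bits

Mutual information: I(X;Y) = H(X) + H(Y) - H(X,Y)

Marginals:
P(X) = (1/4, 1/2, 1/4), H(X) = 1.5000 bits
P(Y) = (1/2, 1/2), H(Y) = 1.0000 bits

Joint entropy: H(X,Y) = 2.5000 bits

I(X;Y) = 1.5000 + 1.0000 - 2.5000 = 0.0000 bits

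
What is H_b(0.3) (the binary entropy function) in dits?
0.2653 dits

The binary entropy function is:
H(p) = -p log(p) - (1-p) log(1-p)

H(0.3) = -0.3 × log_10(0.3) - 0.7 × log_10(0.7)
H(0.3) = 0.2653 dits

Note: Binary entropy is maximized at p=0.5 (H=1 bit) and minimized at p=0 or p=1 (H=0).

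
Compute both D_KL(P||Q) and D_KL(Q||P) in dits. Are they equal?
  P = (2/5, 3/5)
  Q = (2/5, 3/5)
D_KL(P||Q) = 0.0000, D_KL(Q||P) = 0.0000

KL divergence is not symmetric: D_KL(P||Q) ≠ D_KL(Q||P) in general.

D_KL(P||Q) = 0.0000 dits
D_KL(Q||P) = 0.0000 dits

In this case they happen to be equal (to 4 decimal places).

This asymmetry is why KL divergence is not a true distance metric.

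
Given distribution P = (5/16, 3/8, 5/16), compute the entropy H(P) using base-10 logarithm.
0.4755 dits

Shannon entropy is H(X) = -Σ p(x) log p(x).

For P = (5/16, 3/8, 5/16):
H = -5/16 × log_10(5/16) -3/8 × log_10(3/8) -5/16 × log_10(5/16)
H = 0.4755 dits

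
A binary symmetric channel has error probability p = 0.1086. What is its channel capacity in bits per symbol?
0.5043 bits

For a binary symmetric channel (BSC) with error probability p:
Capacity C = 1 - H(p) bits per symbol

where H(p) = -p log₂(p) - (1-p) log₂(1-p) is the binary entropy function.

H(0.1086) = 0.4957 bits
C = 1 - 0.4957 = 0.5043 bits per symbol

This means we can reliably transmit up to 0.5043 bits of information per channel use.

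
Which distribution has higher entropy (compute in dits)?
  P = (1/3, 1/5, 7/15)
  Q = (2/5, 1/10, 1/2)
P

Computing entropies in dits:
H(P) = 0.4533
H(Q) = 0.4097

Distribution P has higher entropy.

Intuition: The distribution closer to uniform (more spread out) has higher entropy.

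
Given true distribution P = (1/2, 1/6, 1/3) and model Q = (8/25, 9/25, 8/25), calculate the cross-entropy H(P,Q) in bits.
1.6155 bits

Cross-entropy: H(P,Q) = -Σ p(x) log q(x)

Alternatively: H(P,Q) = H(P) + D_KL(P||Q)
H(P) = 1.4591 bits
D_KL(P||Q) = 0.1564 bits

H(P,Q) = 1.4591 + 0.1564 = 1.6155 bits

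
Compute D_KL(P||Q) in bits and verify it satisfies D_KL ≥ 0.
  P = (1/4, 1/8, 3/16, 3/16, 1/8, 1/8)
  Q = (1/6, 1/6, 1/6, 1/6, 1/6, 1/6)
0.0543 bits

KL divergence satisfies the Gibbs inequality: D_KL(P||Q) ≥ 0 for all distributions P, Q.

D_KL(P||Q) = Σ p(x) log(p(x)/q(x))
Term by term:
  x=0: 1/4 × log_2[(1/4)/(1/6)] = 0.1462
  x=1: 1/8 × log_2[(1/8)/(1/6)] = -0.0519
  x=2: 3/16 × log_2[(3/16)/(1/6)] = 0.0319
  x=3: 3/16 × log_2[(3/16)/(1/6)] = 0.0319
  x=4: 1/8 × log_2[(1/8)/(1/6)] = -0.0519
  x=5: 1/8 × log_2[(1/8)/(1/6)] = -0.0519
D_KL(P||Q) = 0.0543 bits

D_KL(P||Q) = 0.0543 ≥ 0 ✓

This non-negativity is a fundamental property: relative entropy cannot be negative because it measures how different Q is from P.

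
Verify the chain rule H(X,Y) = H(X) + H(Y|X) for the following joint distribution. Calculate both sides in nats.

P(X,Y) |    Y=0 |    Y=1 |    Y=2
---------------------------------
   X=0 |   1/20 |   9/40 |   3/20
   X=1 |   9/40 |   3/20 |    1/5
H(X,Y) = 1.7121, H(X) = 0.6819, H(Y|X) = 1.0302 (all in nats)

Chain rule: H(X,Y) = H(X) + H(Y|X)

Left side — joint entropy directly:
H(X,Y) = -Σ p(x,y) log p(x,y) = 1.7121 nats

Right side — compute H(Y|X) from the conditional distributions:
P(X) = (17/40, 23/40), so H(X) = 0.6819 nats
H(Y|X) = Σ_x P(X=x) · H(Y|X=x):
  P(Y|X=0) = (2/17, 9/17, 6/17), H(Y|X=0) = 0.9560, weight P(X=0) = 17/40
  P(Y|X=1) = (9/23, 6/23, 8/23), H(Y|X=1) = 1.0850, weight P(X=1) = 23/40
H(Y|X) = 1.0302 nats

H(X) + H(Y|X) = 0.6819 + 1.0302 = 1.7121 nats

Both sides equal 1.7121 nats. ✓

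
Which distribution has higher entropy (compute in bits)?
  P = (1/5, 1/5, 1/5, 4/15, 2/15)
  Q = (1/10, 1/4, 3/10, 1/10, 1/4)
P

Computing entropies in bits:
H(P) = 2.2892
H(Q) = 2.1855

Distribution P has higher entropy.

Intuition: The distribution closer to uniform (more spread out) has higher entropy.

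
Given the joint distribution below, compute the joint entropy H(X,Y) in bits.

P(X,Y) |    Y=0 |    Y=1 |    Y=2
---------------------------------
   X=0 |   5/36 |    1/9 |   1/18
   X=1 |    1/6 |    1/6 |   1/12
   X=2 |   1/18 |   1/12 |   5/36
3.0658 bits

Joint entropy is H(X,Y) = -Σ_{x,y} p(x,y) log p(x,y).

Summing over all non-zero entries:
H(X,Y) = -[5/36·log_2(5/36) + 1/9·log_2(1/9) + 1/18·log_2(1/18) + 1/6·log_2(1/6) + 1/6·log_2(1/6) + 1/12·log_2(1/12) + 1/18·log_2(1/18) + 1/12·log_2(1/12) + 5/36·log_2(5/36)]
H(X,Y) = 3.0658 bits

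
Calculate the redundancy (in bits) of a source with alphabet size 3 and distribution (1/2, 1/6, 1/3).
0.1258 bits

Redundancy measures how far a source is from maximum entropy:
R = H_max - H(X)

Maximum entropy for 3 symbols: H_max = log_2(3) = 1.5850 bits
Actual entropy: H(X) = 1.4591 bits
Redundancy: R = 1.5850 - 1.4591 = 0.1258 bits

This redundancy represents potential for compression: the source could be compressed by 0.1258 bits per symbol.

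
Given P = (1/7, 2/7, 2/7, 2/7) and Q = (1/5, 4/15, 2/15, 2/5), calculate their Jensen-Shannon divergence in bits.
0.0310 bits

Jensen-Shannon divergence is:
JSD(P||Q) = 0.5 × D_KL(P||M) + 0.5 × D_KL(Q||M)
where M = 0.5 × (P + Q) is the mixture distribution.

M = 0.5 × (1/7, 2/7, 2/7, 2/7) + 0.5 × (1/5, 4/15, 2/15, 2/5) = (6/35, 0.27619, 0.209524, 12/35)

D_KL(P||M) = 0.0291 bits
D_KL(Q||M) = 0.0330 bits

JSD(P||Q) = 0.5 × 0.0291 + 0.5 × 0.0330 = 0.0310 bits

Unlike KL divergence, JSD is symmetric and bounded: 0 ≤ JSD ≤ log(2).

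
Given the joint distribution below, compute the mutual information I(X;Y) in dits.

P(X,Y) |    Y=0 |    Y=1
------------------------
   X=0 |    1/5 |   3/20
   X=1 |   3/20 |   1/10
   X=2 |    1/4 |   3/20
0.0005 dits

Mutual information: I(X;Y) = H(X) + H(Y) - H(X,Y)

Marginals:
P(X) = (7/20, 1/4, 2/5), H(X) = 0.4693 dits
P(Y) = (3/5, 2/5), H(Y) = 0.2923 dits

Joint entropy: H(X,Y) = 0.7611 dits

I(X;Y) = 0.4693 + 0.2923 - 0.7611 = 0.0005 dits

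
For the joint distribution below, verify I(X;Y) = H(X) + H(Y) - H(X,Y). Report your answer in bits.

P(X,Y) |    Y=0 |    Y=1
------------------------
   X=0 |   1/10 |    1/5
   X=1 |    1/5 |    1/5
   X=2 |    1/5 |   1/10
I(X;Y) = 0.0490 bits

Mutual information has multiple equivalent forms:
- I(X;Y) = H(X) - H(X|Y)
- I(X;Y) = H(Y) - H(Y|X)
- I(X;Y) = H(X) + H(Y) - H(X,Y)

Computing all quantities:
H(X) = 1.5710, H(Y) = 1.0000, H(X,Y) = 2.5219
H(X|Y) = 1.5219, H(Y|X) = 0.9510

Verification:
H(X) - H(X|Y) = 1.5710 - 1.5219 = 0.0490
H(Y) - H(Y|X) = 1.0000 - 0.9510 = 0.0490
H(X) + H(Y) - H(X,Y) = 1.5710 + 1.0000 - 2.5219 = 0.0490

All forms give I(X;Y) = 0.0490 bits. ✓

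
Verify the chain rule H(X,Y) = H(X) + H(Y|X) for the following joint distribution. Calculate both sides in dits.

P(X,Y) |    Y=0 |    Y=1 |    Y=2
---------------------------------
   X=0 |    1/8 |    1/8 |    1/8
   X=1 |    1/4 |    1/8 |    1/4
H(X,Y) = 0.7526, H(X) = 0.2873, H(Y|X) = 0.4653 (all in dits)

Chain rule: H(X,Y) = H(X) + H(Y|X)

Left side — joint entropy directly:
H(X,Y) = -Σ p(x,y) log p(x,y) = 0.7526 dits

Right side — compute H(Y|X) from the conditional distributions:
P(X) = (3/8, 5/8), so H(X) = 0.2873 dits
H(Y|X) = Σ_x P(X=x) · H(Y|X=x):
  P(Y|X=0) = (1/3, 1/3, 1/3), H(Y|X=0) = 0.4771, weight P(X=0) = 3/8
  P(Y|X=1) = (2/5, 1/5, 2/5), H(Y|X=1) = 0.4581, weight P(X=1) = 5/8
H(Y|X) = 0.4653 dits

H(X) + H(Y|X) = 0.2873 + 0.4653 = 0.7526 dits

Both sides equal 0.7526 dits. ✓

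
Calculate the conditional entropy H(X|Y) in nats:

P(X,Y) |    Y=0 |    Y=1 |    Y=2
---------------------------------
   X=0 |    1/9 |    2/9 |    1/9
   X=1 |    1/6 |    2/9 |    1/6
0.6820 nats

Using the chain rule: H(X|Y) = H(X,Y) - H(Y)

First, compute H(X,Y) = 1.7540 nats

Marginal P(Y) = (5/18, 4/9, 5/18)
H(Y) = 1.0720 nats

H(X|Y) = H(X,Y) - H(Y) = 1.7540 - 1.0720 = 0.6820 nats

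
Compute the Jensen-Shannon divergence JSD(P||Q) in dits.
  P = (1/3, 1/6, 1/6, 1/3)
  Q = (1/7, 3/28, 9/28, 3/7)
0.0166 dits

Jensen-Shannon divergence is:
JSD(P||Q) = 0.5 × D_KL(P||M) + 0.5 × D_KL(Q||M)
where M = 0.5 × (P + Q) is the mixture distribution.

M = 0.5 × (1/3, 1/6, 1/6, 1/3) + 0.5 × (1/7, 3/28, 9/28, 3/7) = (5/21, 0.136905, 0.244048, 8/21)

D_KL(P||M) = 0.0160 dits
D_KL(Q||M) = 0.0173 dits

JSD(P||Q) = 0.5 × 0.0160 + 0.5 × 0.0173 = 0.0166 dits

Unlike KL divergence, JSD is symmetric and bounded: 0 ≤ JSD ≤ log(2).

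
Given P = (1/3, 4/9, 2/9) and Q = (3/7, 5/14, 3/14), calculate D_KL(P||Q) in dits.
0.0093 dits

KL divergence: D_KL(P||Q) = Σ p(x) log(p(x)/q(x))

Computing term by term:
  x=0: 1/3 × log_10[(1/3)/(3/7)] = 1/3 × -0.1091 = -0.0364
  x=1: 4/9 × log_10[(4/9)/(5/14)] = 4/9 × 0.0950 = 0.0422
  x=2: 2/9 × log_10[(2/9)/(3/14)] = 2/9 × 0.0158 = 0.0035

D_KL(P||Q) = 0.0093 dits

Note: KL divergence is always non-negative and equals 0 iff P = Q.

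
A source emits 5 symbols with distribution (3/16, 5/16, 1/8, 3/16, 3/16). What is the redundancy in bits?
0.0641 bits

Redundancy measures how far a source is from maximum entropy:
R = H_max - H(X)

Maximum entropy for 5 symbols: H_max = log_2(5) = 2.3219 bits
Actual entropy: H(X) = 2.2579 bits
Redundancy: R = 2.3219 - 2.2579 = 0.0641 bits

This redundancy represents potential for compression: the source could be compressed by 0.0641 bits per symbol.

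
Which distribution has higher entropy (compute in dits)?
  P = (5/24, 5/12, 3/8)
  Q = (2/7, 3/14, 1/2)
P

Computing entropies in dits:
H(P) = 0.4601
H(Q) = 0.4493

Distribution P has higher entropy.

Intuition: The distribution closer to uniform (more spread out) has higher entropy.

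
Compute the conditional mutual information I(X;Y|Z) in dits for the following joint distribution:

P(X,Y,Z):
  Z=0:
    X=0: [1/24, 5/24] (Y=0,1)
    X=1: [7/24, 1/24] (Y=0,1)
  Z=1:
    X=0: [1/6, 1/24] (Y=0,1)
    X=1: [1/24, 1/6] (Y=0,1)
0.1044 dits

Conditional mutual information: I(X;Y|Z) = H(X|Z) + H(Y|Z) - H(X,Y|Z)

H(Z) = 0.2950
H(X,Z) = 0.5934 → H(X|Z) = 0.2984
H(Y,Z) = 0.5934 → H(Y|Z) = 0.2984
H(X,Y,Z) = 0.7874 → H(X,Y|Z) = 0.4924

I(X;Y|Z) = 0.2984 + 0.2984 - 0.4924 = 0.1044 dits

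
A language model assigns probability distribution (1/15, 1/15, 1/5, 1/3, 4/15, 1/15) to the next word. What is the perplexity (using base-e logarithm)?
4.8655

Perplexity is e^H (or exp(H) for natural log).

First, H = -Σ p log p = 1.5822 nats
Perplexity = e^1.5822 = 4.8655

Interpretation: The model's uncertainty is equivalent to choosing uniformly among 4.9 options.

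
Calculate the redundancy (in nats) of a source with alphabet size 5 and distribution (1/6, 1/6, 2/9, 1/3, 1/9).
0.0676 nats

Redundancy measures how far a source is from maximum entropy:
R = H_max - H(X)

Maximum entropy for 5 symbols: H_max = log_e(5) = 1.6094 nats
Actual entropy: H(X) = 1.5418 nats
Redundancy: R = 1.6094 - 1.5418 = 0.0676 nats

This redundancy represents potential for compression: the source could be compressed by 0.0676 nats per symbol.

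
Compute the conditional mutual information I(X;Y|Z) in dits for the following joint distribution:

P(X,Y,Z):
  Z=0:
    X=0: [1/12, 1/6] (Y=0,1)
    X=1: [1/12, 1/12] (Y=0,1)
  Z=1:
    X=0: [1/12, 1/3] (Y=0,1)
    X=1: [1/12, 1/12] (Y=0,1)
0.0133 dits

Conditional mutual information: I(X;Y|Z) = H(X|Z) + H(Y|Z) - H(X,Y|Z)

H(Z) = 0.2950
H(X,Z) = 0.5683 → H(X|Z) = 0.2734
H(Y,Z) = 0.5683 → H(Y|Z) = 0.2734
H(X,Y,Z) = 0.8283 → H(X,Y|Z) = 0.5334

I(X;Y|Z) = 0.2734 + 0.2734 - 0.5334 = 0.0133 dits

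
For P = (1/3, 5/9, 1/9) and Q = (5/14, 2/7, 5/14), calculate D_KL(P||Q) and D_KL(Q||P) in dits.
D_KL(P||Q) = 0.0941, D_KL(Q||P) = 0.1093

KL divergence is not symmetric: D_KL(P||Q) ≠ D_KL(Q||P) in general.

D_KL(P||Q) = 0.0941 dits
D_KL(Q||P) = 0.1093 dits

No, they are not equal!

This asymmetry is why KL divergence is not a true distance metric.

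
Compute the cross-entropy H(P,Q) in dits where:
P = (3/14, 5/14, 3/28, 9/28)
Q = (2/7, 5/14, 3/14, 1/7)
0.6196 dits

Cross-entropy: H(P,Q) = -Σ p(x) log q(x)

Alternatively: H(P,Q) = H(P) + D_KL(P||Q)
H(P) = 0.5654 dits
D_KL(P||Q) = 0.0542 dits

H(P,Q) = 0.5654 + 0.0542 = 0.6196 dits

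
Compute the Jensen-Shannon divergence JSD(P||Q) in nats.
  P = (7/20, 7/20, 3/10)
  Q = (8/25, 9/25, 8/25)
0.0005 nats

Jensen-Shannon divergence is:
JSD(P||Q) = 0.5 × D_KL(P||M) + 0.5 × D_KL(Q||M)
where M = 0.5 × (P + Q) is the mixture distribution.

M = 0.5 × (7/20, 7/20, 3/10) + 0.5 × (8/25, 9/25, 8/25) = (0.335, 0.355, 0.31)

D_KL(P||M) = 0.0005 nats
D_KL(Q||M) = 0.0005 nats

JSD(P||Q) = 0.5 × 0.0005 + 0.5 × 0.0005 = 0.0005 nats

Unlike KL divergence, JSD is symmetric and bounded: 0 ≤ JSD ≤ log(2).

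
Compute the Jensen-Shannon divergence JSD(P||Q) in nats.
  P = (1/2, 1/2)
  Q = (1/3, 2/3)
0.0144 nats

Jensen-Shannon divergence is:
JSD(P||Q) = 0.5 × D_KL(P||M) + 0.5 × D_KL(Q||M)
where M = 0.5 × (P + Q) is the mixture distribution.

M = 0.5 × (1/2, 1/2) + 0.5 × (1/3, 2/3) = (5/12, 7/12)

D_KL(P||M) = 0.0141 nats
D_KL(Q||M) = 0.0146 nats

JSD(P||Q) = 0.5 × 0.0141 + 0.5 × 0.0146 = 0.0144 nats

Unlike KL divergence, JSD is symmetric and bounded: 0 ≤ JSD ≤ log(2).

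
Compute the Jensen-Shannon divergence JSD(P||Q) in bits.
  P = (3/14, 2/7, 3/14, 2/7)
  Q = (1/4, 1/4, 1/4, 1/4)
0.0037 bits

Jensen-Shannon divergence is:
JSD(P||Q) = 0.5 × D_KL(P||M) + 0.5 × D_KL(Q||M)
where M = 0.5 × (P + Q) is the mixture distribution.

M = 0.5 × (3/14, 2/7, 3/14, 2/7) + 0.5 × (1/4, 1/4, 1/4, 1/4) = (0.232143, 0.267857, 0.232143, 0.267857)

D_KL(P||M) = 0.0037 bits
D_KL(Q||M) = 0.0037 bits

JSD(P||Q) = 0.5 × 0.0037 + 0.5 × 0.0037 = 0.0037 bits

Unlike KL divergence, JSD is symmetric and bounded: 0 ≤ JSD ≤ log(2).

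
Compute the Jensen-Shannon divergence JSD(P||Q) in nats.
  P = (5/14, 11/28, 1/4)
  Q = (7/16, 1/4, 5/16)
0.0118 nats

Jensen-Shannon divergence is:
JSD(P||Q) = 0.5 × D_KL(P||M) + 0.5 × D_KL(Q||M)
where M = 0.5 × (P + Q) is the mixture distribution.

M = 0.5 × (5/14, 11/28, 1/4) + 0.5 × (7/16, 1/4, 5/16) = (0.397321, 9/28, 9/32)

D_KL(P||M) = 0.0113 nats
D_KL(Q||M) = 0.0122 nats

JSD(P||Q) = 0.5 × 0.0113 + 0.5 × 0.0122 = 0.0118 nats

Unlike KL divergence, JSD is symmetric and bounded: 0 ≤ JSD ≤ log(2).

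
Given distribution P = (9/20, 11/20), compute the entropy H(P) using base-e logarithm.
0.6881 nats

Shannon entropy is H(X) = -Σ p(x) log p(x).

For P = (9/20, 11/20):
H = -9/20 × log_e(9/20) -11/20 × log_e(11/20)
H = 0.6881 nats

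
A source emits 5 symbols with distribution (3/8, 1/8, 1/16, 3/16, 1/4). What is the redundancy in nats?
0.1480 nats

Redundancy measures how far a source is from maximum entropy:
R = H_max - H(X)

Maximum entropy for 5 symbols: H_max = log_e(5) = 1.6094 nats
Actual entropy: H(X) = 1.4615 nats
Redundancy: R = 1.6094 - 1.4615 = 0.1480 nats

This redundancy represents potential for compression: the source could be compressed by 0.1480 nats per symbol.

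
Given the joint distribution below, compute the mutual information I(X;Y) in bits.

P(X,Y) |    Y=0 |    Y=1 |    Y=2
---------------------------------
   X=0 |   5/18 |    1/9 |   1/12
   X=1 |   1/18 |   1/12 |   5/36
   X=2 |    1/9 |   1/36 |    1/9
0.1167 bits

Mutual information: I(X;Y) = H(X) + H(Y) - H(X,Y)

Marginals:
P(X) = (17/36, 5/18, 1/4), H(X) = 1.5245 bits
P(Y) = (4/9, 2/9, 1/3), H(Y) = 1.5305 bits

Joint entropy: H(X,Y) = 2.9383 bits

I(X;Y) = 1.5245 + 1.5305 - 2.9383 = 0.1167 bits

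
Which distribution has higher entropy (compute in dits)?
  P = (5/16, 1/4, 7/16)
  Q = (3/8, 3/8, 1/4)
Q

Computing entropies in dits:
H(P) = 0.4654
H(Q) = 0.4700

Distribution Q has higher entropy.

Intuition: The distribution closer to uniform (more spread out) has higher entropy.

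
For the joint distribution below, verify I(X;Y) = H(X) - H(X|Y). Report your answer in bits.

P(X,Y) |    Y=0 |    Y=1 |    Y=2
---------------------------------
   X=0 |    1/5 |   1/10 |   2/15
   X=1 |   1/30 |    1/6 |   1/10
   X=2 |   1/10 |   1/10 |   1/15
I(X;Y) = 0.0969 bits

Mutual information has multiple equivalent forms:
- I(X;Y) = H(X) - H(X|Y)
- I(X;Y) = H(Y) - H(Y|X)
- I(X;Y) = H(X) + H(Y) - H(X,Y)

Computing all quantities:
H(X) = 1.5524, H(Y) = 1.5801, H(X,Y) = 3.0356
H(X|Y) = 1.4554, H(Y|X) = 1.4832

Verification:
H(X) - H(X|Y) = 1.5524 - 1.4554 = 0.0969
H(Y) - H(Y|X) = 1.5801 - 1.4832 = 0.0969
H(X) + H(Y) - H(X,Y) = 1.5524 + 1.5801 - 3.0356 = 0.0969

All forms give I(X;Y) = 0.0969 bits. ✓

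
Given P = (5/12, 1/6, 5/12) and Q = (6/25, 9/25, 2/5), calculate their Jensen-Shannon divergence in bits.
0.0437 bits

Jensen-Shannon divergence is:
JSD(P||Q) = 0.5 × D_KL(P||M) + 0.5 × D_KL(Q||M)
where M = 0.5 × (P + Q) is the mixture distribution.

M = 0.5 × (5/12, 1/6, 5/12) + 0.5 × (6/25, 9/25, 2/5) = (0.328333, 0.263333, 0.408333)

D_KL(P||M) = 0.0454 bits
D_KL(Q||M) = 0.0420 bits

JSD(P||Q) = 0.5 × 0.0454 + 0.5 × 0.0420 = 0.0437 bits

Unlike KL divergence, JSD is symmetric and bounded: 0 ≤ JSD ≤ log(2).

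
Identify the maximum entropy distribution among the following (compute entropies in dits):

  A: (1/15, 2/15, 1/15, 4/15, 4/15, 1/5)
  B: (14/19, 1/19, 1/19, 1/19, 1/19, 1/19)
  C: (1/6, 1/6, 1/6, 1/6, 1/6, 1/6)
C

For a discrete distribution over n outcomes, entropy is maximized by the uniform distribution.

Computing entropies:
H(A) = 0.7194 dits
H(B) = 0.4342 dits
H(C) = 0.7782 dits

The uniform distribution (where all probabilities equal 1/6) achieves the maximum entropy of log_10(6) = 0.7782 dits.

Distribution C has the highest entropy.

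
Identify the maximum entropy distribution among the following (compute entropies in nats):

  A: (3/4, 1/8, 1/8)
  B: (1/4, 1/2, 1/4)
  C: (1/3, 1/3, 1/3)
C

For a discrete distribution over n outcomes, entropy is maximized by the uniform distribution.

Computing entropies:
H(A) = 0.7356 nats
H(B) = 1.0397 nats
H(C) = 1.0986 nats

The uniform distribution (where all probabilities equal 1/3) achieves the maximum entropy of log_e(3) = 1.0986 nats.

Distribution C has the highest entropy.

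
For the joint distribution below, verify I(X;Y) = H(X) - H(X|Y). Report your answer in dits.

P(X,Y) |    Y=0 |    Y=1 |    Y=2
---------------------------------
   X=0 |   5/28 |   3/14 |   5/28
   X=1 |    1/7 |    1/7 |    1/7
I(X;Y) = 0.0004 dits

Mutual information has multiple equivalent forms:
- I(X;Y) = H(X) - H(X|Y)
- I(X;Y) = H(Y) - H(Y|X)
- I(X;Y) = H(X) + H(Y) - H(X,Y)

Computing all quantities:
H(X) = 0.2966, H(Y) = 0.4766, H(X,Y) = 0.7728
H(X|Y) = 0.2962, H(Y|X) = 0.4762

Verification:
H(X) - H(X|Y) = 0.2966 - 0.2962 = 0.0004
H(Y) - H(Y|X) = 0.4766 - 0.4762 = 0.0004
H(X) + H(Y) - H(X,Y) = 0.2966 + 0.4766 - 0.7728 = 0.0004

All forms give I(X;Y) = 0.0004 dits. ✓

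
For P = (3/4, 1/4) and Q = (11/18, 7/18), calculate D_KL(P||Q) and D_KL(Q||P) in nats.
D_KL(P||Q) = 0.0431, D_KL(Q||P) = 0.0467

KL divergence is not symmetric: D_KL(P||Q) ≠ D_KL(Q||P) in general.

D_KL(P||Q) = 0.0431 nats
D_KL(Q||P) = 0.0467 nats

No, they are not equal!

This asymmetry is why KL divergence is not a true distance metric.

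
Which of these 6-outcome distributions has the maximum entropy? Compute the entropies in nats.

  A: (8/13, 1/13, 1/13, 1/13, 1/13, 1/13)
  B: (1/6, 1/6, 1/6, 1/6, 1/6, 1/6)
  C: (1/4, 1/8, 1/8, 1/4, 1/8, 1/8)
B

For a discrete distribution over n outcomes, entropy is maximized by the uniform distribution.

Computing entropies:
H(A) = 1.2853 nats
H(B) = 1.7918 nats
H(C) = 1.7329 nats

The uniform distribution (where all probabilities equal 1/6) achieves the maximum entropy of log_e(6) = 1.7918 nats.

Distribution B has the highest entropy.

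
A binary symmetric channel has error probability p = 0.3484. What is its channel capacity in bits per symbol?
0.0674 bits

For a binary symmetric channel (BSC) with error probability p:
Capacity C = 1 - H(p) bits per symbol

where H(p) = -p log₂(p) - (1-p) log₂(1-p) is the binary entropy function.

H(0.3484) = 0.9326 bits
C = 1 - 0.9326 = 0.0674 bits per symbol

This means we can reliably transmit up to 0.0674 bits of information per channel use.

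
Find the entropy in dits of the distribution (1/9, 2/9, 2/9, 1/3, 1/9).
0.6614 dits

Shannon entropy is H(X) = -Σ p(x) log p(x).

For P = (1/9, 2/9, 2/9, 1/3, 1/9):
H = -1/9 × log_10(1/9) -2/9 × log_10(2/9) -2/9 × log_10(2/9) -1/3 × log_10(1/3) -1/9 × log_10(1/9)
H = 0.6614 dits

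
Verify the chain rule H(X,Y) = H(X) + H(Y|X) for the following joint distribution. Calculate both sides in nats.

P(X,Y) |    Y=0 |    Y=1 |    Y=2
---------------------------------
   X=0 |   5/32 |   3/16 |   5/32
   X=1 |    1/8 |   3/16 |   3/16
H(X,Y) = 1.7816, H(X) = 0.6931, H(Y|X) = 1.0885 (all in nats)

Chain rule: H(X,Y) = H(X) + H(Y|X)

Left side — joint entropy directly:
H(X,Y) = -Σ p(x,y) log p(x,y) = 1.7816 nats

Right side — compute H(Y|X) from the conditional distributions:
P(X) = (1/2, 1/2), so H(X) = 0.6931 nats
H(Y|X) = Σ_x P(X=x) · H(Y|X=x):
  P(Y|X=0) = (5/16, 3/8, 5/16), H(Y|X=0) = 1.0948, weight P(X=0) = 1/2
  P(Y|X=1) = (1/4, 3/8, 3/8), H(Y|X=1) = 1.0822, weight P(X=1) = 1/2
H(Y|X) = 1.0885 nats

H(X) + H(Y|X) = 0.6931 + 1.0885 = 1.7816 nats

Both sides equal 1.7816 nats. ✓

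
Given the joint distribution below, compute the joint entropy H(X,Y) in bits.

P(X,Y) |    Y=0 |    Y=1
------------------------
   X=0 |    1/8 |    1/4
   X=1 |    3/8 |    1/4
1.9056 bits

Joint entropy is H(X,Y) = -Σ_{x,y} p(x,y) log p(x,y).

Summing over all non-zero entries:
H(X,Y) = -[1/8·log_2(1/8) + 1/4·log_2(1/4) + 3/8·log_2(3/8) + 1/4·log_2(1/4)]
H(X,Y) = 1.9056 bits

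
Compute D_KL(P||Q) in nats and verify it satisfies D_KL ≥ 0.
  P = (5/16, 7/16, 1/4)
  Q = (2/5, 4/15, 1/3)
0.0675 nats

KL divergence satisfies the Gibbs inequality: D_KL(P||Q) ≥ 0 for all distributions P, Q.

D_KL(P||Q) = Σ p(x) log(p(x)/q(x))
Term by term:
  x=0: 5/16 × log_e[(5/16)/(2/5)] = -0.0771
  x=1: 7/16 × log_e[(7/16)/(4/15)] = 0.2166
  x=2: 1/4 × log_e[(1/4)/(1/3)] = -0.0719
D_KL(P||Q) = 0.0675 nats

D_KL(P||Q) = 0.0675 ≥ 0 ✓

This non-negativity is a fundamental property: relative entropy cannot be negative because it measures how different Q is from P.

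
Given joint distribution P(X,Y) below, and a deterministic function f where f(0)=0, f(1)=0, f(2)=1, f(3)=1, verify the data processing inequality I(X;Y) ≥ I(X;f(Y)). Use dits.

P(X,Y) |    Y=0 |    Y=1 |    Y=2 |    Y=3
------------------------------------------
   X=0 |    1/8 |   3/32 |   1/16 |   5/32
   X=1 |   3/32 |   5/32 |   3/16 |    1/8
I(X;Y) = 0.0160, I(X;f(Y)) = 0.0007, inequality holds: 0.0160 ≥ 0.0007

Data Processing Inequality: For any Markov chain X → Y → Z, we have I(X;Y) ≥ I(X;Z).

Here Z = f(Y) is a deterministic function of Y, forming X → Y → Z.

Original I(X;Y) = 0.0160 dits

After applying f:
P(X,Z) where Z=f(Y):
- P(X,Z=0) = P(X,Y=0) + P(X,Y=1)
- P(X,Z=1) = P(X,Y=2) + P(X,Y=3)

I(X;Z) = I(X;f(Y)) = 0.0007 dits

Verification: 0.0160 ≥ 0.0007 ✓

Information cannot be created by processing; the function f can only lose information about X.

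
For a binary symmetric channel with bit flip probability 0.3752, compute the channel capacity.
0.0454 bits

For a binary symmetric channel (BSC) with error probability p:
Capacity C = 1 - H(p) bits per symbol

where H(p) = -p log₂(p) - (1-p) log₂(1-p) is the binary entropy function.

H(0.3752) = 0.9546 bits
C = 1 - 0.9546 = 0.0454 bits per symbol

This means we can reliably transmit up to 0.0454 bits of information per channel use.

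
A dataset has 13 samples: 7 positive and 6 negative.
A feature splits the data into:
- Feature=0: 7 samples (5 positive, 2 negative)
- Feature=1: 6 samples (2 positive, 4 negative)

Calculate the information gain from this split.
0.1071 bits

Information Gain = H(Y) - H(Y|Feature)

Before split:
P(positive) = 7/13 = 0.5385
H(Y) = 0.9957 bits

After split:
Feature=0: H = 0.8631 bits (weight = 7/13)
Feature=1: H = 0.9183 bits (weight = 6/13)
H(Y|Feature) = (7/13)×0.8631 + (6/13)×0.9183 = 0.8886 bits

Information Gain = 0.9957 - 0.8886 = 0.1071 bits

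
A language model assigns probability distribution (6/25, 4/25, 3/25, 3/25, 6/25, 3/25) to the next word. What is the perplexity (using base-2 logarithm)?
5.7060

Perplexity is 2^H (or exp(H) for natural log).

First, H = -Σ p log p = 2.5125 bits
Perplexity = 2^2.5125 = 5.7060

Interpretation: The model's uncertainty is equivalent to choosing uniformly among 5.7 options.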